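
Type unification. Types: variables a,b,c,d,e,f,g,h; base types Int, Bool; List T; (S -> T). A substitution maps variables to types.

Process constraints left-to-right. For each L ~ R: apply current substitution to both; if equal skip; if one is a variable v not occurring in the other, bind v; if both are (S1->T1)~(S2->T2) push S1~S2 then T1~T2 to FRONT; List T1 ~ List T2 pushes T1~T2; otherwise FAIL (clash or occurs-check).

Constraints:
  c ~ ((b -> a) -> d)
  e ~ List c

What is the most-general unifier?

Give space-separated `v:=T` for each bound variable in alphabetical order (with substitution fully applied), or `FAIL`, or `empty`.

Answer: c:=((b -> a) -> d) e:=List ((b -> a) -> d)

Derivation:
step 1: unify c ~ ((b -> a) -> d)  [subst: {-} | 1 pending]
  bind c := ((b -> a) -> d)
step 2: unify e ~ List ((b -> a) -> d)  [subst: {c:=((b -> a) -> d)} | 0 pending]
  bind e := List ((b -> a) -> d)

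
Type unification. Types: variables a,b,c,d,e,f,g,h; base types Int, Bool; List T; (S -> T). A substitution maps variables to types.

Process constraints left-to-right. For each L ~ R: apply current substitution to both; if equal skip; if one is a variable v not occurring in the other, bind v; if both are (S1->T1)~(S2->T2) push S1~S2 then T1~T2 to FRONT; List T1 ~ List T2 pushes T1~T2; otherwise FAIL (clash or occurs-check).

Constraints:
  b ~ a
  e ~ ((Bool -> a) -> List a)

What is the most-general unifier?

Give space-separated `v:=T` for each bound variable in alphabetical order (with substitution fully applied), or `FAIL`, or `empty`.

step 1: unify b ~ a  [subst: {-} | 1 pending]
  bind b := a
step 2: unify e ~ ((Bool -> a) -> List a)  [subst: {b:=a} | 0 pending]
  bind e := ((Bool -> a) -> List a)

Answer: b:=a e:=((Bool -> a) -> List a)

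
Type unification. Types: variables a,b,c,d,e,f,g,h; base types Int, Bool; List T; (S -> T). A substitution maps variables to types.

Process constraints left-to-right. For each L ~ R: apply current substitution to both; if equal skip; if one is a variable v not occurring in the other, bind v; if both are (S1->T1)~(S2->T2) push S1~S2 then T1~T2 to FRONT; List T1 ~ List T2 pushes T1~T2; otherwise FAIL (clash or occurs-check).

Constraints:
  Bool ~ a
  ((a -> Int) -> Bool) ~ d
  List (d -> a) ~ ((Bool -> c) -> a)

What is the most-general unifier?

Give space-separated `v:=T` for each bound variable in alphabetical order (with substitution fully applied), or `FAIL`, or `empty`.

Answer: FAIL

Derivation:
step 1: unify Bool ~ a  [subst: {-} | 2 pending]
  bind a := Bool
step 2: unify ((Bool -> Int) -> Bool) ~ d  [subst: {a:=Bool} | 1 pending]
  bind d := ((Bool -> Int) -> Bool)
step 3: unify List (((Bool -> Int) -> Bool) -> Bool) ~ ((Bool -> c) -> Bool)  [subst: {a:=Bool, d:=((Bool -> Int) -> Bool)} | 0 pending]
  clash: List (((Bool -> Int) -> Bool) -> Bool) vs ((Bool -> c) -> Bool)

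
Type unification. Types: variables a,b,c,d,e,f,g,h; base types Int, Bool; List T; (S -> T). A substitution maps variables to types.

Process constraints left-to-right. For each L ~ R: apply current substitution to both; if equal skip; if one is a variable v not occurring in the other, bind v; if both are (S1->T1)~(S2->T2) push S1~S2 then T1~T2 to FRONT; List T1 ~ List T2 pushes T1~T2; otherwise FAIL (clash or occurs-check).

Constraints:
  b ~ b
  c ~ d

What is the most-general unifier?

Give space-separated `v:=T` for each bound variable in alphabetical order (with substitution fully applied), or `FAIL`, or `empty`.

step 1: unify b ~ b  [subst: {-} | 1 pending]
  -> identical, skip
step 2: unify c ~ d  [subst: {-} | 0 pending]
  bind c := d

Answer: c:=d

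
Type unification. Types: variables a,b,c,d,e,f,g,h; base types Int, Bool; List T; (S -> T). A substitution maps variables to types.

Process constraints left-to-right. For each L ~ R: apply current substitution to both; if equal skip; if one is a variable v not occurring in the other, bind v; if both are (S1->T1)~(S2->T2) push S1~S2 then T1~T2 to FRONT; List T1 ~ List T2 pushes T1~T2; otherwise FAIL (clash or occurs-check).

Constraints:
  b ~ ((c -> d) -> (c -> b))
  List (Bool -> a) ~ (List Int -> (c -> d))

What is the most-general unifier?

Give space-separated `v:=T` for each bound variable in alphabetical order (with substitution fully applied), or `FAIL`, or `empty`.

Answer: FAIL

Derivation:
step 1: unify b ~ ((c -> d) -> (c -> b))  [subst: {-} | 1 pending]
  occurs-check fail: b in ((c -> d) -> (c -> b))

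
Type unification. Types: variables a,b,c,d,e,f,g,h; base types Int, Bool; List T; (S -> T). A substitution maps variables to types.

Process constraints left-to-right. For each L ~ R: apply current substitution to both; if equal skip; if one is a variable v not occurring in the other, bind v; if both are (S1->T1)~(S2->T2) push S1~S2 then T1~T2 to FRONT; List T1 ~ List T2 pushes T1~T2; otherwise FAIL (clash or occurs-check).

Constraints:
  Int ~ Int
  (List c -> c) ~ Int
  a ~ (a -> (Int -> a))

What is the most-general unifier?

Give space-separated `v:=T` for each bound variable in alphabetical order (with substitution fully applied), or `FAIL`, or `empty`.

Answer: FAIL

Derivation:
step 1: unify Int ~ Int  [subst: {-} | 2 pending]
  -> identical, skip
step 2: unify (List c -> c) ~ Int  [subst: {-} | 1 pending]
  clash: (List c -> c) vs Int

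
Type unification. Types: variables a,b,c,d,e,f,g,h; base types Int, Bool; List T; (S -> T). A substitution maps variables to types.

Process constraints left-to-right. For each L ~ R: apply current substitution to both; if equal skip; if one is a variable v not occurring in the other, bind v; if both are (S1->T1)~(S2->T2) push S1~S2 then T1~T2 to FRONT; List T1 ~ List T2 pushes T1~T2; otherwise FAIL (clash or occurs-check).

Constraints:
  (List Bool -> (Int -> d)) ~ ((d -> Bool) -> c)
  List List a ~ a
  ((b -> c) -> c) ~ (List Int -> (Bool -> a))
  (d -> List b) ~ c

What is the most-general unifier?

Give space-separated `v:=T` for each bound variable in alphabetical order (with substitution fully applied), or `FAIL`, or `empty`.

step 1: unify (List Bool -> (Int -> d)) ~ ((d -> Bool) -> c)  [subst: {-} | 3 pending]
  -> decompose arrow: push List Bool~(d -> Bool), (Int -> d)~c
step 2: unify List Bool ~ (d -> Bool)  [subst: {-} | 4 pending]
  clash: List Bool vs (d -> Bool)

Answer: FAIL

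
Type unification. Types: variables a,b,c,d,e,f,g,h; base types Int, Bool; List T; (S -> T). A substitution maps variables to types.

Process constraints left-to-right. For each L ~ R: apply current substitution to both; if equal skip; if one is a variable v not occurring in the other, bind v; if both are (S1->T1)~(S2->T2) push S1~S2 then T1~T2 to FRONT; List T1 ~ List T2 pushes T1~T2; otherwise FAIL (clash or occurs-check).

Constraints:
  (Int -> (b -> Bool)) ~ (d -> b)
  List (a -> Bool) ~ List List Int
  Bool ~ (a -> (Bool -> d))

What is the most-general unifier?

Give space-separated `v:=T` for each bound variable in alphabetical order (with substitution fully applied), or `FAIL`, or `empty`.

step 1: unify (Int -> (b -> Bool)) ~ (d -> b)  [subst: {-} | 2 pending]
  -> decompose arrow: push Int~d, (b -> Bool)~b
step 2: unify Int ~ d  [subst: {-} | 3 pending]
  bind d := Int
step 3: unify (b -> Bool) ~ b  [subst: {d:=Int} | 2 pending]
  occurs-check fail

Answer: FAIL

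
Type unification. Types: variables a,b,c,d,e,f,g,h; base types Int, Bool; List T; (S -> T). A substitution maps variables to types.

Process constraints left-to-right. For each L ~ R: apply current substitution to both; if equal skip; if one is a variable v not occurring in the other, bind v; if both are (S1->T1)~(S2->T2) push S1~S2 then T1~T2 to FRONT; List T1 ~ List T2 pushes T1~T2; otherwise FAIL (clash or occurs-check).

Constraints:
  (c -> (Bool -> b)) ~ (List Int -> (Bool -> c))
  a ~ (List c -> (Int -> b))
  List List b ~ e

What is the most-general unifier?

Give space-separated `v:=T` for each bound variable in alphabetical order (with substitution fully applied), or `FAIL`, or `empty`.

Answer: a:=(List List Int -> (Int -> List Int)) b:=List Int c:=List Int e:=List List List Int

Derivation:
step 1: unify (c -> (Bool -> b)) ~ (List Int -> (Bool -> c))  [subst: {-} | 2 pending]
  -> decompose arrow: push c~List Int, (Bool -> b)~(Bool -> c)
step 2: unify c ~ List Int  [subst: {-} | 3 pending]
  bind c := List Int
step 3: unify (Bool -> b) ~ (Bool -> List Int)  [subst: {c:=List Int} | 2 pending]
  -> decompose arrow: push Bool~Bool, b~List Int
step 4: unify Bool ~ Bool  [subst: {c:=List Int} | 3 pending]
  -> identical, skip
step 5: unify b ~ List Int  [subst: {c:=List Int} | 2 pending]
  bind b := List Int
step 6: unify a ~ (List List Int -> (Int -> List Int))  [subst: {c:=List Int, b:=List Int} | 1 pending]
  bind a := (List List Int -> (Int -> List Int))
step 7: unify List List List Int ~ e  [subst: {c:=List Int, b:=List Int, a:=(List List Int -> (Int -> List Int))} | 0 pending]
  bind e := List List List Int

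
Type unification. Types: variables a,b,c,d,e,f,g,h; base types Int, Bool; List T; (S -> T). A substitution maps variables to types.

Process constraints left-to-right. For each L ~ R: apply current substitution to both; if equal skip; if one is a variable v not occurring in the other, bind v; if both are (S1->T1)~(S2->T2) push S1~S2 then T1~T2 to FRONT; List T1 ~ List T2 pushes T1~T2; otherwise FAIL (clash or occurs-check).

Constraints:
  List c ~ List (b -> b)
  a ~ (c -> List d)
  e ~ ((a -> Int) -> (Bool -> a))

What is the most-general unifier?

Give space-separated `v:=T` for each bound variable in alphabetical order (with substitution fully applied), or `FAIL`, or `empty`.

step 1: unify List c ~ List (b -> b)  [subst: {-} | 2 pending]
  -> decompose List: push c~(b -> b)
step 2: unify c ~ (b -> b)  [subst: {-} | 2 pending]
  bind c := (b -> b)
step 3: unify a ~ ((b -> b) -> List d)  [subst: {c:=(b -> b)} | 1 pending]
  bind a := ((b -> b) -> List d)
step 4: unify e ~ ((((b -> b) -> List d) -> Int) -> (Bool -> ((b -> b) -> List d)))  [subst: {c:=(b -> b), a:=((b -> b) -> List d)} | 0 pending]
  bind e := ((((b -> b) -> List d) -> Int) -> (Bool -> ((b -> b) -> List d)))

Answer: a:=((b -> b) -> List d) c:=(b -> b) e:=((((b -> b) -> List d) -> Int) -> (Bool -> ((b -> b) -> List d)))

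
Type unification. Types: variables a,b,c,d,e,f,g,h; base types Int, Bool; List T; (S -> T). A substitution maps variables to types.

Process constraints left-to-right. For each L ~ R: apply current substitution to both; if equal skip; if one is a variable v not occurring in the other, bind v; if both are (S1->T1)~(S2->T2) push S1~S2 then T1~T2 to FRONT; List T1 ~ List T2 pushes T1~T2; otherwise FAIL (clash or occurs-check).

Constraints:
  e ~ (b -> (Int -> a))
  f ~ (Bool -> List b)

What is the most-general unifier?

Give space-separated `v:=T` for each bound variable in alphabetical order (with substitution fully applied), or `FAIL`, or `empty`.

Answer: e:=(b -> (Int -> a)) f:=(Bool -> List b)

Derivation:
step 1: unify e ~ (b -> (Int -> a))  [subst: {-} | 1 pending]
  bind e := (b -> (Int -> a))
step 2: unify f ~ (Bool -> List b)  [subst: {e:=(b -> (Int -> a))} | 0 pending]
  bind f := (Bool -> List b)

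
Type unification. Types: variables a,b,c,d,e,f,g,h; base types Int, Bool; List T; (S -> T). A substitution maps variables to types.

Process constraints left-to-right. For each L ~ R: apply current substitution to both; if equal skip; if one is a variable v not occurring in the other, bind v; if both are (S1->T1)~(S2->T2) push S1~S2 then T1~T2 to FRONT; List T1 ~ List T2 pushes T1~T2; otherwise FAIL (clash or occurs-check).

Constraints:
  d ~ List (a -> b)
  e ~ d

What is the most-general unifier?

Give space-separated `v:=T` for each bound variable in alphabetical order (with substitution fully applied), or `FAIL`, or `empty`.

Answer: d:=List (a -> b) e:=List (a -> b)

Derivation:
step 1: unify d ~ List (a -> b)  [subst: {-} | 1 pending]
  bind d := List (a -> b)
step 2: unify e ~ List (a -> b)  [subst: {d:=List (a -> b)} | 0 pending]
  bind e := List (a -> b)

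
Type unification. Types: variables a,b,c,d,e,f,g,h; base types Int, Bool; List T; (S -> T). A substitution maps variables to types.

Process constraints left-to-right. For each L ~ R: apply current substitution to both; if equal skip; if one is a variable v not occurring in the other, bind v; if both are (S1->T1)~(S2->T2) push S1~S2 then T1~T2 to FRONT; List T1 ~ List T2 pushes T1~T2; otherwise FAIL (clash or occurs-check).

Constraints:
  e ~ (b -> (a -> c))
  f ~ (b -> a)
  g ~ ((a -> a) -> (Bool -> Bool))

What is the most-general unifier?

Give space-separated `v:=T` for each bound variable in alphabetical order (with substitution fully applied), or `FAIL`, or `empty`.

step 1: unify e ~ (b -> (a -> c))  [subst: {-} | 2 pending]
  bind e := (b -> (a -> c))
step 2: unify f ~ (b -> a)  [subst: {e:=(b -> (a -> c))} | 1 pending]
  bind f := (b -> a)
step 3: unify g ~ ((a -> a) -> (Bool -> Bool))  [subst: {e:=(b -> (a -> c)), f:=(b -> a)} | 0 pending]
  bind g := ((a -> a) -> (Bool -> Bool))

Answer: e:=(b -> (a -> c)) f:=(b -> a) g:=((a -> a) -> (Bool -> Bool))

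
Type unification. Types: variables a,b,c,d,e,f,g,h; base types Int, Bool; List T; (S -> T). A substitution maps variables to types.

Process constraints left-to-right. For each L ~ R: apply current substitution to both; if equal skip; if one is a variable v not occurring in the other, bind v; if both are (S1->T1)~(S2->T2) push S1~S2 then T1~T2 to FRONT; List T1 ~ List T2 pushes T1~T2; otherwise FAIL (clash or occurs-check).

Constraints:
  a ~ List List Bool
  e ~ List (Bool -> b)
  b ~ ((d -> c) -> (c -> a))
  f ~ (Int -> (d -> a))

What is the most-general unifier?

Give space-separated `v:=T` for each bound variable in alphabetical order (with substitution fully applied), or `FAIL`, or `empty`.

Answer: a:=List List Bool b:=((d -> c) -> (c -> List List Bool)) e:=List (Bool -> ((d -> c) -> (c -> List List Bool))) f:=(Int -> (d -> List List Bool))

Derivation:
step 1: unify a ~ List List Bool  [subst: {-} | 3 pending]
  bind a := List List Bool
step 2: unify e ~ List (Bool -> b)  [subst: {a:=List List Bool} | 2 pending]
  bind e := List (Bool -> b)
step 3: unify b ~ ((d -> c) -> (c -> List List Bool))  [subst: {a:=List List Bool, e:=List (Bool -> b)} | 1 pending]
  bind b := ((d -> c) -> (c -> List List Bool))
step 4: unify f ~ (Int -> (d -> List List Bool))  [subst: {a:=List List Bool, e:=List (Bool -> b), b:=((d -> c) -> (c -> List List Bool))} | 0 pending]
  bind f := (Int -> (d -> List List Bool))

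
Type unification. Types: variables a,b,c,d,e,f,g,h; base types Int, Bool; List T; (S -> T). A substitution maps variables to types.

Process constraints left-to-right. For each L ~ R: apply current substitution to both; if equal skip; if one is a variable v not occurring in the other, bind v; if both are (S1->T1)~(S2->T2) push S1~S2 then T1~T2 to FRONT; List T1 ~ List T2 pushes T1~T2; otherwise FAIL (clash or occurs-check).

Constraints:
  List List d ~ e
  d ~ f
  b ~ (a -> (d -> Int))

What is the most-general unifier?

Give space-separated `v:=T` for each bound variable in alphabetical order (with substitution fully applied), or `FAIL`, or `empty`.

step 1: unify List List d ~ e  [subst: {-} | 2 pending]
  bind e := List List d
step 2: unify d ~ f  [subst: {e:=List List d} | 1 pending]
  bind d := f
step 3: unify b ~ (a -> (f -> Int))  [subst: {e:=List List d, d:=f} | 0 pending]
  bind b := (a -> (f -> Int))

Answer: b:=(a -> (f -> Int)) d:=f e:=List List f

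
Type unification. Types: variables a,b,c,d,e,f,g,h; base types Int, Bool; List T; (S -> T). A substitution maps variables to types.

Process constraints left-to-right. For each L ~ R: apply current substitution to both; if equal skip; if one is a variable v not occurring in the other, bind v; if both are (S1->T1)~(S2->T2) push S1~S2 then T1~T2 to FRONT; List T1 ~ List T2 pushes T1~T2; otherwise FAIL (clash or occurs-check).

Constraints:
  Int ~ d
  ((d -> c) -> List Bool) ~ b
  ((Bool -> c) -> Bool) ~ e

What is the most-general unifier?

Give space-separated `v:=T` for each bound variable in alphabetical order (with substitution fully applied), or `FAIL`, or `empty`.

step 1: unify Int ~ d  [subst: {-} | 2 pending]
  bind d := Int
step 2: unify ((Int -> c) -> List Bool) ~ b  [subst: {d:=Int} | 1 pending]
  bind b := ((Int -> c) -> List Bool)
step 3: unify ((Bool -> c) -> Bool) ~ e  [subst: {d:=Int, b:=((Int -> c) -> List Bool)} | 0 pending]
  bind e := ((Bool -> c) -> Bool)

Answer: b:=((Int -> c) -> List Bool) d:=Int e:=((Bool -> c) -> Bool)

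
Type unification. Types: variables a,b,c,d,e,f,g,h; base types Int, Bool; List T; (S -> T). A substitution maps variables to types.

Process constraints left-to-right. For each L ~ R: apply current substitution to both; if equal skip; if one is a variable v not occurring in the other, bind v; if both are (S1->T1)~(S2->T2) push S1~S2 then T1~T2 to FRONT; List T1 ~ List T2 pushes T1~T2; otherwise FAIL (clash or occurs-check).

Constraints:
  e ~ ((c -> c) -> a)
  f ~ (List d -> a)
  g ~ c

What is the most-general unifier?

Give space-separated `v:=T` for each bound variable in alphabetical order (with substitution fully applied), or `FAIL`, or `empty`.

Answer: e:=((c -> c) -> a) f:=(List d -> a) g:=c

Derivation:
step 1: unify e ~ ((c -> c) -> a)  [subst: {-} | 2 pending]
  bind e := ((c -> c) -> a)
step 2: unify f ~ (List d -> a)  [subst: {e:=((c -> c) -> a)} | 1 pending]
  bind f := (List d -> a)
step 3: unify g ~ c  [subst: {e:=((c -> c) -> a), f:=(List d -> a)} | 0 pending]
  bind g := c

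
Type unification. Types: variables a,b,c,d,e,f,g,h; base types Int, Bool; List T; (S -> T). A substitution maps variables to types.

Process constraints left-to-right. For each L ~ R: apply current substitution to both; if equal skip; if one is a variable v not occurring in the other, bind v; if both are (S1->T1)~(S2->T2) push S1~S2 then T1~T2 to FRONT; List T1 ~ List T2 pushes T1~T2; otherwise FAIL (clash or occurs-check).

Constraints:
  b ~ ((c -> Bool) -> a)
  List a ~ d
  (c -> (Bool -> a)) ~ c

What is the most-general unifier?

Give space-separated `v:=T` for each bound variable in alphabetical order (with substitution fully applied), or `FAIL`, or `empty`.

Answer: FAIL

Derivation:
step 1: unify b ~ ((c -> Bool) -> a)  [subst: {-} | 2 pending]
  bind b := ((c -> Bool) -> a)
step 2: unify List a ~ d  [subst: {b:=((c -> Bool) -> a)} | 1 pending]
  bind d := List a
step 3: unify (c -> (Bool -> a)) ~ c  [subst: {b:=((c -> Bool) -> a), d:=List a} | 0 pending]
  occurs-check fail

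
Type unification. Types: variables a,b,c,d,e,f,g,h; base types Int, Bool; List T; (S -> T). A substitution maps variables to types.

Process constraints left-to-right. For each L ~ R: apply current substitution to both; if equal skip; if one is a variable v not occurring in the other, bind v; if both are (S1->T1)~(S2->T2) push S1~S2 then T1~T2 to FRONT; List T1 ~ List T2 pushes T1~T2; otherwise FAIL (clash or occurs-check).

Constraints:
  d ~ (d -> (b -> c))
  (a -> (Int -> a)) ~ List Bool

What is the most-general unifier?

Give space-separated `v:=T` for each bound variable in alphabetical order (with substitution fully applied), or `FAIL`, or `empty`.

Answer: FAIL

Derivation:
step 1: unify d ~ (d -> (b -> c))  [subst: {-} | 1 pending]
  occurs-check fail: d in (d -> (b -> c))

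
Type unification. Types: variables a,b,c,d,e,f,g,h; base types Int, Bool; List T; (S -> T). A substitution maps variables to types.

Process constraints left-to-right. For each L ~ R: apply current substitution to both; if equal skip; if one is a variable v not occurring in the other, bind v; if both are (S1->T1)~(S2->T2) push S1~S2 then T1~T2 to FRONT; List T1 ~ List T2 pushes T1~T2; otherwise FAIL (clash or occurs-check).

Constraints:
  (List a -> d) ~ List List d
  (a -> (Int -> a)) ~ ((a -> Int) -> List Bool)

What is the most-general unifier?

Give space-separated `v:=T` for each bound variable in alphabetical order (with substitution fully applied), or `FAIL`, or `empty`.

Answer: FAIL

Derivation:
step 1: unify (List a -> d) ~ List List d  [subst: {-} | 1 pending]
  clash: (List a -> d) vs List List d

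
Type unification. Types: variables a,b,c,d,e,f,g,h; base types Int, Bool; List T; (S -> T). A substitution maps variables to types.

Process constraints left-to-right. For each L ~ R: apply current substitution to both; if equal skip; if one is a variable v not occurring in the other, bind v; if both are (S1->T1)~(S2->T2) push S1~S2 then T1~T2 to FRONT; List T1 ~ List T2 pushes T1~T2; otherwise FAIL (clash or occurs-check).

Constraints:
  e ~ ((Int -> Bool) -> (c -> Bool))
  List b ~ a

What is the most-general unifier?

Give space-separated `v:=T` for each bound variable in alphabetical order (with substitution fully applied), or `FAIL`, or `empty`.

Answer: a:=List b e:=((Int -> Bool) -> (c -> Bool))

Derivation:
step 1: unify e ~ ((Int -> Bool) -> (c -> Bool))  [subst: {-} | 1 pending]
  bind e := ((Int -> Bool) -> (c -> Bool))
step 2: unify List b ~ a  [subst: {e:=((Int -> Bool) -> (c -> Bool))} | 0 pending]
  bind a := List b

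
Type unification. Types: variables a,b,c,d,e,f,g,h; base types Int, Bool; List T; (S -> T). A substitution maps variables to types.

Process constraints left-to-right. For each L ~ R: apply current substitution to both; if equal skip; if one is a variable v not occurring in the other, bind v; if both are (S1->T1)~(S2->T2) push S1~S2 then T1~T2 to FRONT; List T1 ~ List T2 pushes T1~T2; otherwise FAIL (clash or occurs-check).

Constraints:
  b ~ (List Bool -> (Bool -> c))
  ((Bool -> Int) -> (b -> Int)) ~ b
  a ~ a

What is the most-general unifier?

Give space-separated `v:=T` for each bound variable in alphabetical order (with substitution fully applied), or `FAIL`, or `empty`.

Answer: FAIL

Derivation:
step 1: unify b ~ (List Bool -> (Bool -> c))  [subst: {-} | 2 pending]
  bind b := (List Bool -> (Bool -> c))
step 2: unify ((Bool -> Int) -> ((List Bool -> (Bool -> c)) -> Int)) ~ (List Bool -> (Bool -> c))  [subst: {b:=(List Bool -> (Bool -> c))} | 1 pending]
  -> decompose arrow: push (Bool -> Int)~List Bool, ((List Bool -> (Bool -> c)) -> Int)~(Bool -> c)
step 3: unify (Bool -> Int) ~ List Bool  [subst: {b:=(List Bool -> (Bool -> c))} | 2 pending]
  clash: (Bool -> Int) vs List Bool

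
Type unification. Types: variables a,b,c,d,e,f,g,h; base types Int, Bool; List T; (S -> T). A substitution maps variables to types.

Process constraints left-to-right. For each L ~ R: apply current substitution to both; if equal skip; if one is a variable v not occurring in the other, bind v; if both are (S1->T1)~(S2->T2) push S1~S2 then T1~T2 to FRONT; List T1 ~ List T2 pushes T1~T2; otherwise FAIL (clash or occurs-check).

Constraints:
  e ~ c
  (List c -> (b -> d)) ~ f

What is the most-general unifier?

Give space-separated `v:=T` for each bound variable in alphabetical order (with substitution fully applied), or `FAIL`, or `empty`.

Answer: e:=c f:=(List c -> (b -> d))

Derivation:
step 1: unify e ~ c  [subst: {-} | 1 pending]
  bind e := c
step 2: unify (List c -> (b -> d)) ~ f  [subst: {e:=c} | 0 pending]
  bind f := (List c -> (b -> d))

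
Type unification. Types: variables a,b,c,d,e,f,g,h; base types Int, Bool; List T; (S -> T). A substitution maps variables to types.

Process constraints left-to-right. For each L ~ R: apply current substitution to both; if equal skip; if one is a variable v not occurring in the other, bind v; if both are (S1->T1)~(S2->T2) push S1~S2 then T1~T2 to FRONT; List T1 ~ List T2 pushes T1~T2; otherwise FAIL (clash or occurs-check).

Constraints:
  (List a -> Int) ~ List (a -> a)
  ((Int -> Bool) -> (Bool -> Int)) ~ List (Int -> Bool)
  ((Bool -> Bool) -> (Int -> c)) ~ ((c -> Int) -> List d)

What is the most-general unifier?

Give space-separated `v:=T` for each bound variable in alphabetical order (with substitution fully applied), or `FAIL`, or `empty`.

step 1: unify (List a -> Int) ~ List (a -> a)  [subst: {-} | 2 pending]
  clash: (List a -> Int) vs List (a -> a)

Answer: FAIL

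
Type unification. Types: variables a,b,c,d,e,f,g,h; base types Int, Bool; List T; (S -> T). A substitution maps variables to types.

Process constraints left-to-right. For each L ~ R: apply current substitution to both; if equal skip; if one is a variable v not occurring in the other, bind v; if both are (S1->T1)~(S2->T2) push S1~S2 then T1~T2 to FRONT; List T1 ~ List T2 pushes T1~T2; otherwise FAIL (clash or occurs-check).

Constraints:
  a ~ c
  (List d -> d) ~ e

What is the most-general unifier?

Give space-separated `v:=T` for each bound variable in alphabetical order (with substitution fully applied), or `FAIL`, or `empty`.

Answer: a:=c e:=(List d -> d)

Derivation:
step 1: unify a ~ c  [subst: {-} | 1 pending]
  bind a := c
step 2: unify (List d -> d) ~ e  [subst: {a:=c} | 0 pending]
  bind e := (List d -> d)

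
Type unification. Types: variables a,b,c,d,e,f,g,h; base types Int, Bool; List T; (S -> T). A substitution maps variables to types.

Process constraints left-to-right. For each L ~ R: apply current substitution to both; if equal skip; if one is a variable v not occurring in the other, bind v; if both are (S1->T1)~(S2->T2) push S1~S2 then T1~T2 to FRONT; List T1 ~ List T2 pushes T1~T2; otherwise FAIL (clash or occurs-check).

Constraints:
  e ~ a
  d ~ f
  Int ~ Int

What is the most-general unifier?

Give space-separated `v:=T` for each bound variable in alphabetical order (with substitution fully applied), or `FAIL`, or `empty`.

Answer: d:=f e:=a

Derivation:
step 1: unify e ~ a  [subst: {-} | 2 pending]
  bind e := a
step 2: unify d ~ f  [subst: {e:=a} | 1 pending]
  bind d := f
step 3: unify Int ~ Int  [subst: {e:=a, d:=f} | 0 pending]
  -> identical, skip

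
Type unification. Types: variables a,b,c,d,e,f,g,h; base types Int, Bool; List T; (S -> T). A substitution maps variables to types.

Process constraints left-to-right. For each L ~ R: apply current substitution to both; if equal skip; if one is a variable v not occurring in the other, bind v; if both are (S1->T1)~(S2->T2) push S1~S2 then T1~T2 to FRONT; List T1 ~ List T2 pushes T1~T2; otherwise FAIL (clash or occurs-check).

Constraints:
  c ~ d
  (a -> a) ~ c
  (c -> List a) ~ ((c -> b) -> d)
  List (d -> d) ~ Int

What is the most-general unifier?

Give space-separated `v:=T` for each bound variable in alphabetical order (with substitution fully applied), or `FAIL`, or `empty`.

step 1: unify c ~ d  [subst: {-} | 3 pending]
  bind c := d
step 2: unify (a -> a) ~ d  [subst: {c:=d} | 2 pending]
  bind d := (a -> a)
step 3: unify ((a -> a) -> List a) ~ (((a -> a) -> b) -> (a -> a))  [subst: {c:=d, d:=(a -> a)} | 1 pending]
  -> decompose arrow: push (a -> a)~((a -> a) -> b), List a~(a -> a)
step 4: unify (a -> a) ~ ((a -> a) -> b)  [subst: {c:=d, d:=(a -> a)} | 2 pending]
  -> decompose arrow: push a~(a -> a), a~b
step 5: unify a ~ (a -> a)  [subst: {c:=d, d:=(a -> a)} | 3 pending]
  occurs-check fail: a in (a -> a)

Answer: FAIL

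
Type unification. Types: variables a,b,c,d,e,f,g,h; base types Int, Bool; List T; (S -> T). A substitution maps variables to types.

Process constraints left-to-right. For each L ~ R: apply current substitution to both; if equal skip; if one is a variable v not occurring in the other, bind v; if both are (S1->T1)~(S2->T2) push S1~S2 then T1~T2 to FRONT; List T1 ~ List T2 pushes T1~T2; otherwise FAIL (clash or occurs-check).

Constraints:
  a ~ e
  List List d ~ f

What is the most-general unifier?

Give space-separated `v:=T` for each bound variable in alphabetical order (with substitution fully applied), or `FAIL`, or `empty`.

step 1: unify a ~ e  [subst: {-} | 1 pending]
  bind a := e
step 2: unify List List d ~ f  [subst: {a:=e} | 0 pending]
  bind f := List List d

Answer: a:=e f:=List List d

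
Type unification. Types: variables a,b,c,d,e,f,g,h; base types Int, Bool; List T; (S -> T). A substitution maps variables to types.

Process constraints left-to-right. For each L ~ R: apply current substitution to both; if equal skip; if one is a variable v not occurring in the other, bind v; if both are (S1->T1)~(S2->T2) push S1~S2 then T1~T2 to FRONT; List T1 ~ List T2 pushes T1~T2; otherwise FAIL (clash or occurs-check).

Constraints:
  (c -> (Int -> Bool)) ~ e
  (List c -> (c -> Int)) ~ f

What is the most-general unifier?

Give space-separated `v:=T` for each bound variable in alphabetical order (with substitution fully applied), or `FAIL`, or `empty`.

step 1: unify (c -> (Int -> Bool)) ~ e  [subst: {-} | 1 pending]
  bind e := (c -> (Int -> Bool))
step 2: unify (List c -> (c -> Int)) ~ f  [subst: {e:=(c -> (Int -> Bool))} | 0 pending]
  bind f := (List c -> (c -> Int))

Answer: e:=(c -> (Int -> Bool)) f:=(List c -> (c -> Int))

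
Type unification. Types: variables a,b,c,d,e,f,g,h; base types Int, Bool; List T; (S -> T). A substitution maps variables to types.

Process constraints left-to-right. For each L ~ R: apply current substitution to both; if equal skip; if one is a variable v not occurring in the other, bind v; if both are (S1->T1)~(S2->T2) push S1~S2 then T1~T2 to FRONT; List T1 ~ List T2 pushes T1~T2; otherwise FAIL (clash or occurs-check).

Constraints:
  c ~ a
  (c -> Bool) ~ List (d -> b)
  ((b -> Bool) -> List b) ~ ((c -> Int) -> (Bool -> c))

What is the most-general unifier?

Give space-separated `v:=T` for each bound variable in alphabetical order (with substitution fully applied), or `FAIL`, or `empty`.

Answer: FAIL

Derivation:
step 1: unify c ~ a  [subst: {-} | 2 pending]
  bind c := a
step 2: unify (a -> Bool) ~ List (d -> b)  [subst: {c:=a} | 1 pending]
  clash: (a -> Bool) vs List (d -> b)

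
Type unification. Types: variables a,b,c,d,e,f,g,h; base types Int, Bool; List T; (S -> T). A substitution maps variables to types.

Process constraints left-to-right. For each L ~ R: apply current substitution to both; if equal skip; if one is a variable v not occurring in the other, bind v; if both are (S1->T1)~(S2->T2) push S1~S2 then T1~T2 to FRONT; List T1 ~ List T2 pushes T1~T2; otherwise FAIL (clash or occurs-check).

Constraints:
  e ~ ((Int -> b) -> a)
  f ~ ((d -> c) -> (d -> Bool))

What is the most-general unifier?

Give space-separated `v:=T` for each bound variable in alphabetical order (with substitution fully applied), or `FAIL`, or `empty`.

Answer: e:=((Int -> b) -> a) f:=((d -> c) -> (d -> Bool))

Derivation:
step 1: unify e ~ ((Int -> b) -> a)  [subst: {-} | 1 pending]
  bind e := ((Int -> b) -> a)
step 2: unify f ~ ((d -> c) -> (d -> Bool))  [subst: {e:=((Int -> b) -> a)} | 0 pending]
  bind f := ((d -> c) -> (d -> Bool))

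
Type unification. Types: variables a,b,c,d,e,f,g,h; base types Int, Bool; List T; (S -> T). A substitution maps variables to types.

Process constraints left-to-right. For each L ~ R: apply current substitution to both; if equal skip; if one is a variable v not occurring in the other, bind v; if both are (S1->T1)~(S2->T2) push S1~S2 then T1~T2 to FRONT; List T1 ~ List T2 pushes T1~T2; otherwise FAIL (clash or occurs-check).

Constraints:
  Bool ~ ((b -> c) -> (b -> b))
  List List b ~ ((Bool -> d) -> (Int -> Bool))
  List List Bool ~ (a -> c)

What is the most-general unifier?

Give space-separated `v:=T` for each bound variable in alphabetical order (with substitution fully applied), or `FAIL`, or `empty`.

Answer: FAIL

Derivation:
step 1: unify Bool ~ ((b -> c) -> (b -> b))  [subst: {-} | 2 pending]
  clash: Bool vs ((b -> c) -> (b -> b))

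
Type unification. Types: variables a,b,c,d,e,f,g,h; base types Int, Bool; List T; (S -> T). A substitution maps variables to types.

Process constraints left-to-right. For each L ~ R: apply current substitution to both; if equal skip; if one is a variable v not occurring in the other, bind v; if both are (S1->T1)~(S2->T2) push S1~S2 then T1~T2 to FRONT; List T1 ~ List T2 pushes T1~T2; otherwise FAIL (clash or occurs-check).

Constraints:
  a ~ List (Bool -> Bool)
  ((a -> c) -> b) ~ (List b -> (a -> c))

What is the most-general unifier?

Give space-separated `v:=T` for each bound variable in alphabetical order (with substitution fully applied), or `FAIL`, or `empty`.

Answer: FAIL

Derivation:
step 1: unify a ~ List (Bool -> Bool)  [subst: {-} | 1 pending]
  bind a := List (Bool -> Bool)
step 2: unify ((List (Bool -> Bool) -> c) -> b) ~ (List b -> (List (Bool -> Bool) -> c))  [subst: {a:=List (Bool -> Bool)} | 0 pending]
  -> decompose arrow: push (List (Bool -> Bool) -> c)~List b, b~(List (Bool -> Bool) -> c)
step 3: unify (List (Bool -> Bool) -> c) ~ List b  [subst: {a:=List (Bool -> Bool)} | 1 pending]
  clash: (List (Bool -> Bool) -> c) vs List b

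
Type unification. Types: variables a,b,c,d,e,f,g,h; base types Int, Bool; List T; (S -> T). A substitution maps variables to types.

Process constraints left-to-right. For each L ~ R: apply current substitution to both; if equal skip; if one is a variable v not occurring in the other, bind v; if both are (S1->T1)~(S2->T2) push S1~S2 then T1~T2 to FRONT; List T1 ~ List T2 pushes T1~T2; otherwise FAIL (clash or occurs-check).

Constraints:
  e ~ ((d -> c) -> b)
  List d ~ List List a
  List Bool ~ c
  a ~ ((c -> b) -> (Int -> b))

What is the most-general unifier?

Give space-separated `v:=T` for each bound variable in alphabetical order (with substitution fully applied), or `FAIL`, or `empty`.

step 1: unify e ~ ((d -> c) -> b)  [subst: {-} | 3 pending]
  bind e := ((d -> c) -> b)
step 2: unify List d ~ List List a  [subst: {e:=((d -> c) -> b)} | 2 pending]
  -> decompose List: push d~List a
step 3: unify d ~ List a  [subst: {e:=((d -> c) -> b)} | 2 pending]
  bind d := List a
step 4: unify List Bool ~ c  [subst: {e:=((d -> c) -> b), d:=List a} | 1 pending]
  bind c := List Bool
step 5: unify a ~ ((List Bool -> b) -> (Int -> b))  [subst: {e:=((d -> c) -> b), d:=List a, c:=List Bool} | 0 pending]
  bind a := ((List Bool -> b) -> (Int -> b))

Answer: a:=((List Bool -> b) -> (Int -> b)) c:=List Bool d:=List ((List Bool -> b) -> (Int -> b)) e:=((List ((List Bool -> b) -> (Int -> b)) -> List Bool) -> b)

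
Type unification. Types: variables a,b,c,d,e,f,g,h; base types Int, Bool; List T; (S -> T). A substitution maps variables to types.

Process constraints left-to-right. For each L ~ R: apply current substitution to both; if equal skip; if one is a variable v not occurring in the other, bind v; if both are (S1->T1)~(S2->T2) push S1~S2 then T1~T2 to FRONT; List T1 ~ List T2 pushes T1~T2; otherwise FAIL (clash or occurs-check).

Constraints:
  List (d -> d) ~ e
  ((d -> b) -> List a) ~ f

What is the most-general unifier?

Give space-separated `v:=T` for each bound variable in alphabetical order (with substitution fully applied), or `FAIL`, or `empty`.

step 1: unify List (d -> d) ~ e  [subst: {-} | 1 pending]
  bind e := List (d -> d)
step 2: unify ((d -> b) -> List a) ~ f  [subst: {e:=List (d -> d)} | 0 pending]
  bind f := ((d -> b) -> List a)

Answer: e:=List (d -> d) f:=((d -> b) -> List a)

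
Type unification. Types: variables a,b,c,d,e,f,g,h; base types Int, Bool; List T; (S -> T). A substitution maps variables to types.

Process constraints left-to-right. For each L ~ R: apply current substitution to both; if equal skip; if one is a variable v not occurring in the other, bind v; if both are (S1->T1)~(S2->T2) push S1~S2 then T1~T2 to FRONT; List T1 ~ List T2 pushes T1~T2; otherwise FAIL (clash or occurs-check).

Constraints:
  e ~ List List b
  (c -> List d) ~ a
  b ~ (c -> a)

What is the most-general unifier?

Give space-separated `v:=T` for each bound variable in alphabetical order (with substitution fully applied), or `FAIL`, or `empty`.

Answer: a:=(c -> List d) b:=(c -> (c -> List d)) e:=List List (c -> (c -> List d))

Derivation:
step 1: unify e ~ List List b  [subst: {-} | 2 pending]
  bind e := List List b
step 2: unify (c -> List d) ~ a  [subst: {e:=List List b} | 1 pending]
  bind a := (c -> List d)
step 3: unify b ~ (c -> (c -> List d))  [subst: {e:=List List b, a:=(c -> List d)} | 0 pending]
  bind b := (c -> (c -> List d))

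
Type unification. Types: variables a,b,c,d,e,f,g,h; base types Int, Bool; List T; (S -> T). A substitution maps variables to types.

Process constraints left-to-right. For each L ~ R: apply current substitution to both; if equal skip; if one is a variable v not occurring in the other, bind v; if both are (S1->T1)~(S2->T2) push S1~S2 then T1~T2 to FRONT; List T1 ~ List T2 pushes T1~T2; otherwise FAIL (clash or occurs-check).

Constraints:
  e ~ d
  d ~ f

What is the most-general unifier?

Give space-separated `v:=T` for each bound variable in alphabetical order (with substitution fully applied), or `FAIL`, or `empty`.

step 1: unify e ~ d  [subst: {-} | 1 pending]
  bind e := d
step 2: unify d ~ f  [subst: {e:=d} | 0 pending]
  bind d := f

Answer: d:=f e:=f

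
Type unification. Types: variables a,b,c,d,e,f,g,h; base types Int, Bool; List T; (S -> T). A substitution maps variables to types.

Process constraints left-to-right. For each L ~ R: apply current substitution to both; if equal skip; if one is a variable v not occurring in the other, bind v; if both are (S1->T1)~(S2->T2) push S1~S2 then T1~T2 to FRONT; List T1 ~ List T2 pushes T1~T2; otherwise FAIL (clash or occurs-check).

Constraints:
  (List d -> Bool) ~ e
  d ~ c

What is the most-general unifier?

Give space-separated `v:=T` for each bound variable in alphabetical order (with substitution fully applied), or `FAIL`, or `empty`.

step 1: unify (List d -> Bool) ~ e  [subst: {-} | 1 pending]
  bind e := (List d -> Bool)
step 2: unify d ~ c  [subst: {e:=(List d -> Bool)} | 0 pending]
  bind d := c

Answer: d:=c e:=(List c -> Bool)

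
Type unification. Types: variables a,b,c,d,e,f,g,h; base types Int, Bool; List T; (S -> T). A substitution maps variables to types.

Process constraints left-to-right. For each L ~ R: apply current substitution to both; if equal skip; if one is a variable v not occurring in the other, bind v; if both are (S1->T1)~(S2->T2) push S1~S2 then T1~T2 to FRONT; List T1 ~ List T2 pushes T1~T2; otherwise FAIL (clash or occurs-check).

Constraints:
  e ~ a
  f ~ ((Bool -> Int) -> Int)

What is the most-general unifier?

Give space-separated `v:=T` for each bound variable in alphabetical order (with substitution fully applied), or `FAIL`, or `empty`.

step 1: unify e ~ a  [subst: {-} | 1 pending]
  bind e := a
step 2: unify f ~ ((Bool -> Int) -> Int)  [subst: {e:=a} | 0 pending]
  bind f := ((Bool -> Int) -> Int)

Answer: e:=a f:=((Bool -> Int) -> Int)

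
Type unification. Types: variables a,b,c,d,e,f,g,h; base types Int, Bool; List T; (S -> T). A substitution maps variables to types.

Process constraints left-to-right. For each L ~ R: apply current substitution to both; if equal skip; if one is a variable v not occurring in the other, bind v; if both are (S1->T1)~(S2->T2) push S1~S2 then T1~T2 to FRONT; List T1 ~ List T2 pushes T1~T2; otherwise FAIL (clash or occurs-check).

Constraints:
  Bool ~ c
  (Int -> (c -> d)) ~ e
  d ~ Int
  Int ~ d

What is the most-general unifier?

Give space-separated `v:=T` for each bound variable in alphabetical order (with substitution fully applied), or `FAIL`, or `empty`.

step 1: unify Bool ~ c  [subst: {-} | 3 pending]
  bind c := Bool
step 2: unify (Int -> (Bool -> d)) ~ e  [subst: {c:=Bool} | 2 pending]
  bind e := (Int -> (Bool -> d))
step 3: unify d ~ Int  [subst: {c:=Bool, e:=(Int -> (Bool -> d))} | 1 pending]
  bind d := Int
step 4: unify Int ~ Int  [subst: {c:=Bool, e:=(Int -> (Bool -> d)), d:=Int} | 0 pending]
  -> identical, skip

Answer: c:=Bool d:=Int e:=(Int -> (Bool -> Int))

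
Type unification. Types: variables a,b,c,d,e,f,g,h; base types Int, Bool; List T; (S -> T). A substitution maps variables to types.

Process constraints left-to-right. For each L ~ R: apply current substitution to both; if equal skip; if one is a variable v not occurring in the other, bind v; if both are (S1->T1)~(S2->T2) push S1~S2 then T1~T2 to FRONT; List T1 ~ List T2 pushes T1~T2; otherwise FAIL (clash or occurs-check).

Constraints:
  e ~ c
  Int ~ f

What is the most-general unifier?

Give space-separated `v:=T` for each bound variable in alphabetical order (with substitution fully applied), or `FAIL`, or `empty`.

step 1: unify e ~ c  [subst: {-} | 1 pending]
  bind e := c
step 2: unify Int ~ f  [subst: {e:=c} | 0 pending]
  bind f := Int

Answer: e:=c f:=Int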